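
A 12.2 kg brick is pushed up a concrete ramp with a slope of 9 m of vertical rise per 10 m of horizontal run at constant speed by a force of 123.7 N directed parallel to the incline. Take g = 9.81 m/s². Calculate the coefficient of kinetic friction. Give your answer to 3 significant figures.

At constant speed ΣF = 0 along the incline. The applied 123.7 N acts up the slope; the weight component mg sin 41.99° = 80.063 N and kinetic friction μN both act down the slope.
So 123.7 = 80.063 + μ × 88.959, giving μ = (123.7 − 80.063) / 88.959 = 0.4905.

0.491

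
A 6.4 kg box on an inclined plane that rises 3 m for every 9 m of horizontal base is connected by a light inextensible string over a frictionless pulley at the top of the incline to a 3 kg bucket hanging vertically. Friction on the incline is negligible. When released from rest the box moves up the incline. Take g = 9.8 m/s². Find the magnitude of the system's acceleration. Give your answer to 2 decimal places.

For the box on the incline: the weight component along the slope is m₁g sin 18.43° = 6.4 × 9.8 × 0.3162 = 19.832 N and the normal force is N = m₁g cos 18.43° = 59.501 N.
Newton's second law for the box (up-slope positive): T − 19.832 = 6.4 a. For the hanging bucket (downward positive): 3 × 9.8 − T = 3 a.
Adding the two equations eliminates T: 9.568 = 9.4 a, so a = 1.0179 m/s².

1.02 m/s²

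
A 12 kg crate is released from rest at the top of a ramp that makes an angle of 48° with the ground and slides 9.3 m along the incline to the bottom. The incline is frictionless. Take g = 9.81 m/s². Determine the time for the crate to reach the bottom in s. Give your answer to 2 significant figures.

The weight component along the incline is mg sin 48° = 87.483 N and the normal force is N = mg cos 48° = 78.770 N.
With no friction, a = g sin 48° = 7.2903 m/s².
Starting from rest, L = ½at², so t = √(2L/a) = √(2 × 9.3 / 7.2903) = 1.5973 s.

1.6 s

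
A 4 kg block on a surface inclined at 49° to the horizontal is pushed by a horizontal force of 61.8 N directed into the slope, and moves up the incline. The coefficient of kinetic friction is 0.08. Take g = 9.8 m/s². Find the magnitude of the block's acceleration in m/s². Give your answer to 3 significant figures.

1.29 m/s²

The horizontal push has components F cos 49° = 61.8 × 0.6561 = 40.547 N up the incline and F sin 49° = 61.8 × 0.7547 = 46.640 N pressing into the surface.
The normal force is therefore N = mg cos 49° + F sin 49° = 25.719 + 46.640 = 72.359 N, and kinetic friction down the slope is μN = 0.08 × 72.359 = 5.789 N.
Along the incline: F cos 49° − mg sin 49° − μN = ma, so 40.547 − 29.584 − 5.789 = 4 a, giving a = 1.2935 m/s².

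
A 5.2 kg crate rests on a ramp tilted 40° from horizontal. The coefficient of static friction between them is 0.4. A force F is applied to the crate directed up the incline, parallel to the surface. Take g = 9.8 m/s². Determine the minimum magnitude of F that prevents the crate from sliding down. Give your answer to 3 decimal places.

The normal force is N = mg cos 40° = 39.038 N. With F at its minimum the crate is on the verge of sliding down, so static friction is at its maximum μ_s N = 0.4 × 39.038 = 15.615 N and acts up the slope.
Equilibrium along the incline: F + μ_s N = mg sin 40°, so F = 32.756 − 15.615 = 17.141 N.

17.141 N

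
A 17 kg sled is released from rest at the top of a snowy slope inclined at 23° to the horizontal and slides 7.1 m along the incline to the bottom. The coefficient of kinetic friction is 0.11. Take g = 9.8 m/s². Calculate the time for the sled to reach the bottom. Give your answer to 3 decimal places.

The weight component along the incline is mg sin 23° = 65.096 N and the normal force is N = mg cos 23° = 153.356 N.
Friction up the slope is f = μN = 0.11 × 153.356 = 16.869 N, so the net downslope force is 65.096 − 16.869 = 48.227 N and a = 48.227 / 17 = 2.8369 m/s².
Starting from rest, L = ½at², so t = √(2L/a) = √(2 × 7.1 / 2.8369) = 2.2373 s.

2.237 s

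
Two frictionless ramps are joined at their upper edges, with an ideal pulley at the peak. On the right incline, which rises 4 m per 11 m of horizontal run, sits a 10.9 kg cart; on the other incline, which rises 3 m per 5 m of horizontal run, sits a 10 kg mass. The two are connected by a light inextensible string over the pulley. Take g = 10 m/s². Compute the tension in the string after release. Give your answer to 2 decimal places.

Resolve each weight along its own incline: the 10.9 kg mass has component 10.9 × 10 × sin 19.98° = 37.250 N down its slope, and the 10 kg mass has 10 × 10 × sin 30.96° = 51.450 N down its slope.
The 10 kg side's 51.450 N exceeds the other side's 37.250 N, so that mass slides down and the 10.9 kg mass slides up. Taking that direction as positive, Newton's second law for the whole system gives 51.450 − 37.250 = (10.9 + 10) a, so a = 14.200 / 20.9 = 0.6794 m/s².
For the 10.9 kg mass (up-slope positive): T − 37.250 = 10.9 × 0.6794, so T = 44.655 N.

44.66 N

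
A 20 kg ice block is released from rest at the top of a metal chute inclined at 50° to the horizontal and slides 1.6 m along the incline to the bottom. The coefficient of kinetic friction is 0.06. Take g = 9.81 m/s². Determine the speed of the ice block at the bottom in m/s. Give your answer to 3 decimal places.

The weight component along the incline is mg sin 50° = 150.298 N and the normal force is N = mg cos 50° = 126.115 N.
Friction up the slope is f = μN = 0.06 × 126.115 = 7.567 N, so the net downslope force is 150.298 − 7.567 = 142.731 N and a = 142.731 / 20 = 7.1365 m/s².
Starting from rest over a distance of 1.6 m, v² = 2aL = 2 × 7.1365 × 1.6 = 22.8368, so v = 4.7788 m/s.

4.779 m/s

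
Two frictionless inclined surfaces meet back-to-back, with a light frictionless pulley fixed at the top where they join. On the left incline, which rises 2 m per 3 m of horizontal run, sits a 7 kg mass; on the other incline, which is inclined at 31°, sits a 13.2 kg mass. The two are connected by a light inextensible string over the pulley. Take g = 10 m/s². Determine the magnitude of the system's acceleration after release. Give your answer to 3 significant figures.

Resolve each weight along its own incline: the 7 kg mass has component 7 × 10 × sin 33.69° = 38.829 N down its slope, and the 13.2 kg mass has 13.2 × 10 × sin 31° = 67.985 N down its slope.
The 13.2 kg side's 67.985 N exceeds the other side's 38.829 N, so that mass slides down and the 7 kg mass slides up. Taking that direction as positive, Newton's second law for the whole system gives 67.985 − 38.829 = (7 + 13.2) a, so a = 29.156 / 20.2 = 1.4434 m/s².

1.44 m/s²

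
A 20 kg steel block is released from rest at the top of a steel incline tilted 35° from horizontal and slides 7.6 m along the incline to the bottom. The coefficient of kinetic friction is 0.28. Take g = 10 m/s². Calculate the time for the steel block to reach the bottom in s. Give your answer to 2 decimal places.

The weight component along the incline is mg sin 35° = 114.715 N and the normal force is N = mg cos 35° = 163.830 N.
Friction up the slope is f = μN = 0.28 × 163.830 = 45.872 N, so the net downslope force is 114.715 − 45.872 = 68.843 N and a = 68.843 / 20 = 3.4422 m/s².
Starting from rest, L = ½at², so t = √(2L/a) = √(2 × 7.6 / 3.4422) = 2.1014 s.

2.10 s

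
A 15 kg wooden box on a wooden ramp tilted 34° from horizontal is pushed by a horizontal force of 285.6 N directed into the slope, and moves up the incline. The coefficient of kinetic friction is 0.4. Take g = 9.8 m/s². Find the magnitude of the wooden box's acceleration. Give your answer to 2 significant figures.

The horizontal push has components F cos 34° = 285.6 × 0.8290 = 236.762 N up the incline and F sin 34° = 285.6 × 0.5592 = 159.708 N pressing into the surface.
The normal force is therefore N = mg cos 34° + F sin 34° = 121.863 + 159.708 = 281.571 N, and kinetic friction down the slope is μN = 0.4 × 281.571 = 112.628 N.
Along the incline: F cos 34° − mg sin 34° − μN = ma, so 236.762 − 82.202 − 112.628 = 15 a, giving a = 2.7955 m/s².

2.8 m/s²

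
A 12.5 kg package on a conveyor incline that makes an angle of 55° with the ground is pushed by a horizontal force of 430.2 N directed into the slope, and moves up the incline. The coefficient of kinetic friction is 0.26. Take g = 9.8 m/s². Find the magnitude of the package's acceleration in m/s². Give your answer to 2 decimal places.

2.92 m/s²

The horizontal push has components F cos 55° = 430.2 × 0.5736 = 246.763 N up the incline and F sin 55° = 430.2 × 0.8192 = 352.420 N pressing into the surface.
The normal force is therefore N = mg cos 55° + F sin 55° = 70.266 + 352.420 = 422.686 N, and kinetic friction down the slope is μN = 0.26 × 422.686 = 109.898 N.
Along the incline: F cos 55° − mg sin 55° − μN = ma, so 246.763 − 100.352 − 109.898 = 12.5 a, giving a = 2.9210 m/s².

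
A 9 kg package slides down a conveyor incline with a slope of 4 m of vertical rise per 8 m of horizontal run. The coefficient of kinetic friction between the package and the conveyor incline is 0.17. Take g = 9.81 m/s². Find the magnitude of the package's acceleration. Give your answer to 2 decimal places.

Resolving the weight along the incline: the component pulling the package down the slope is mg sin 26.57° = 9 × 9.81 × 0.4472 = 39.483 N, and the normal force is N = mg cos 26.57° = 9 × 9.81 × 0.8944 = 78.967 N.
Kinetic friction acts up the slope with magnitude f = μN = 0.17 × 78.967 = 13.424 N.
Net force along the incline is 39.483 − 13.424 = 26.059 N, so a = 26.059 / 9 = 2.8954 m/s².

2.90 m/s²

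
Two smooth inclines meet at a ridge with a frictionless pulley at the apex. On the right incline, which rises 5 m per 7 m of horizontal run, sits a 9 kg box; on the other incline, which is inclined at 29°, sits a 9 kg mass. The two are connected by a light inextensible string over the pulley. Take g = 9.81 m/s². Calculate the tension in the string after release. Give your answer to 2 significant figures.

47 N

Resolve each weight along its own incline: the 9 kg mass has component 9 × 9.81 × sin 35.54° = 51.318 N down its slope, and the 9 kg mass has 9 × 9.81 × sin 29° = 42.804 N down its slope.
The 9 kg side's 51.318 N exceeds the other side's 42.804 N, so that mass slides down and the 9 kg mass slides up. Taking that direction as positive, Newton's second law for the whole system gives 51.318 − 42.804 = (9 + 9) a, so a = 8.514 / 18 = 0.4730 m/s².
For the 9 kg mass (up-slope positive): T − 42.804 = 9 × 0.4730, so T = 47.061 N.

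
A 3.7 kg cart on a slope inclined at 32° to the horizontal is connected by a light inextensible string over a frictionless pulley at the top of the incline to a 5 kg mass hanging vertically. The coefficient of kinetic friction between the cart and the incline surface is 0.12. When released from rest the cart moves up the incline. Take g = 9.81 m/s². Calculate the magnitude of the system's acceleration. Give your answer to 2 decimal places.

3.00 m/s²

For the cart on the incline: the weight component along the slope is m₁g sin 32° = 3.7 × 9.81 × 0.5299 = 19.234 N and the normal force is N = m₁g cos 32° = 30.782 N.
Kinetic friction opposes the cart's motion up the incline: f = μN = 0.12 × 30.782 = 3.694 N acting down the slope.
Newton's second law for the cart (up-slope positive): T − 19.234 − 3.694 = 3.7 a. For the hanging mass (downward positive): 5 × 9.81 − T = 5 a.
Adding the two equations eliminates T: 26.122 = 8.7 a, so a = 3.0025 m/s².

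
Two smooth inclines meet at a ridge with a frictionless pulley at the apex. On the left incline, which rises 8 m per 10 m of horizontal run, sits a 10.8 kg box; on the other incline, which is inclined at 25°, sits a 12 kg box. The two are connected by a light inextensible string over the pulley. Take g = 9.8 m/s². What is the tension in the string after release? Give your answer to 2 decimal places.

58.34 N

Resolve each weight along its own incline: the 10.8 kg mass has component 10.8 × 9.8 × sin 38.66° = 66.118 N down its slope, and the 12 kg mass has 12 × 9.8 × sin 25° = 49.700 N down its slope.
The 10.8 kg side's 66.118 N exceeds the other side's 49.700 N, so that mass slides down and the 12 kg mass slides up. Taking that direction as positive, Newton's second law for the whole system gives 66.118 − 49.700 = (10.8 + 12) a, so a = 16.418 / 22.8 = 0.7201 m/s².
For the 12 kg mass (up-slope positive): T − 49.700 = 12 × 0.7201, so T = 58.341 N.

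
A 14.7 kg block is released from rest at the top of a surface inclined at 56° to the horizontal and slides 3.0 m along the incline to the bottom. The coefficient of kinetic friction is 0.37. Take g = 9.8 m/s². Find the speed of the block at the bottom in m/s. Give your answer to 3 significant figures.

6.05 m/s

The weight component along the incline is mg sin 56° = 119.431 N and the normal force is N = mg cos 56° = 80.557 N.
Friction up the slope is f = μN = 0.37 × 80.557 = 29.806 N, so the net downslope force is 119.431 − 29.806 = 89.625 N and a = 89.625 / 14.7 = 6.0969 m/s².
Starting from rest over a distance of 3.0 m, v² = 2aL = 2 × 6.0969 × 3.0 = 36.5814, so v = 6.0483 m/s.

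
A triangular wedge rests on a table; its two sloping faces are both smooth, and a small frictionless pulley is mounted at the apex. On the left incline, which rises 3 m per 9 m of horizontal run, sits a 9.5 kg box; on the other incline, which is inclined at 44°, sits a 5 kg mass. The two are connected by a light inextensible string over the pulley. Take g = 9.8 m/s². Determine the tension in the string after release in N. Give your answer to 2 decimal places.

Resolve each weight along its own incline: the 9.5 kg mass has component 9.5 × 9.8 × sin 18.43° = 29.441 N down its slope, and the 5 kg mass has 5 × 9.8 × sin 44° = 34.038 N down its slope.
The 5 kg side's 34.038 N exceeds the other side's 29.441 N, so that mass slides down and the 9.5 kg mass slides up. Taking that direction as positive, Newton's second law for the whole system gives 34.038 − 29.441 = (9.5 + 5) a, so a = 4.597 / 14.5 = 0.3170 m/s².
For the 9.5 kg mass (up-slope positive): T − 29.441 = 9.5 × 0.3170, so T = 32.453 N.

32.45 N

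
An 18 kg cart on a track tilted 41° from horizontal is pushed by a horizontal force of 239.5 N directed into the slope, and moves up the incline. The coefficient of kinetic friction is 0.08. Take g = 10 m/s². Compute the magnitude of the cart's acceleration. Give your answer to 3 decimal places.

2.179 m/s²

The horizontal push has components F cos 41° = 239.5 × 0.7547 = 180.751 N up the incline and F sin 41° = 239.5 × 0.6561 = 157.136 N pressing into the surface.
The normal force is therefore N = mg cos 41° + F sin 41° = 135.846 + 157.136 = 292.982 N, and kinetic friction down the slope is μN = 0.08 × 292.982 = 23.439 N.
Along the incline: F cos 41° − mg sin 41° − μN = ma, so 180.751 − 118.098 − 23.439 = 18 a, giving a = 2.1786 m/s².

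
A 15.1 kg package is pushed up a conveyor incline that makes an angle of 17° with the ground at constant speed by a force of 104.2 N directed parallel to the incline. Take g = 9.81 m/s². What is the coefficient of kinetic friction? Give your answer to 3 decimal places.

At constant speed ΣF = 0 along the incline. The applied 104.2 N acts up the slope; the weight component mg sin 17° = 43.309 N and kinetic friction μN both act down the slope.
So 104.2 = 43.309 + μ × 141.658, giving μ = (104.2 − 43.309) / 141.658 = 0.4298.

0.430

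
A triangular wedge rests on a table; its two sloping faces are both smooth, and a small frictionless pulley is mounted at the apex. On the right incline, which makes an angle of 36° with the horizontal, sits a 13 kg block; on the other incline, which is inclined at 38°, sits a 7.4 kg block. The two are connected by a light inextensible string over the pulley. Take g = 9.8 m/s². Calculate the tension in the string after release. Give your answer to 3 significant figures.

Resolve each weight along its own incline: the 13 kg mass has component 13 × 9.8 × sin 36° = 74.884 N down its slope, and the 7.4 kg mass has 7.4 × 9.8 × sin 38° = 44.648 N down its slope.
The 13 kg side's 74.884 N exceeds the other side's 44.648 N, so that mass slides down and the 7.4 kg mass slides up. Taking that direction as positive, Newton's second law for the whole system gives 74.884 − 44.648 = (13 + 7.4) a, so a = 30.236 / 20.4 = 1.4822 m/s².
For the 7.4 kg mass (up-slope positive): T − 44.648 = 7.4 × 1.4822, so T = 55.616 N.

55.6 N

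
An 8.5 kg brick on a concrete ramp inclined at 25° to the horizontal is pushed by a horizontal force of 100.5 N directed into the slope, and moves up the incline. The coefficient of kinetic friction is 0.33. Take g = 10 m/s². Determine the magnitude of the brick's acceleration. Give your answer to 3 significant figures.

The horizontal push has components F cos 25° = 100.5 × 0.9063 = 91.083 N up the incline and F sin 25° = 100.5 × 0.4226 = 42.471 N pressing into the surface.
The normal force is therefore N = mg cos 25° + F sin 25° = 77.035 + 42.471 = 119.506 N, and kinetic friction down the slope is μN = 0.33 × 119.506 = 39.437 N.
Along the incline: F cos 25° − mg sin 25° − μN = ma, so 91.083 − 35.921 − 39.437 = 8.5 a, giving a = 1.8500 m/s².

1.85 m/s²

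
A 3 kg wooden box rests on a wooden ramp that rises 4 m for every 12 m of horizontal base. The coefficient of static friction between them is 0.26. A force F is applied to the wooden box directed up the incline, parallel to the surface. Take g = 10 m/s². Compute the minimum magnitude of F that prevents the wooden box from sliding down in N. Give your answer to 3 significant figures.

2.09 N

The normal force is N = mg cos 18.43° = 28.460 N. With F at its minimum the wooden box is on the verge of sliding down, so static friction is at its maximum μ_s N = 0.26 × 28.460 = 7.400 N and acts up the slope.
Equilibrium along the incline: F + μ_s N = mg sin 18.43°, so F = 9.487 − 7.400 = 2.087 N.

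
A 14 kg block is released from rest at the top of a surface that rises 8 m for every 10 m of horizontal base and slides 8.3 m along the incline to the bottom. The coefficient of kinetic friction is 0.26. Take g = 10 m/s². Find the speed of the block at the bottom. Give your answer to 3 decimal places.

8.366 m/s

The weight component along the incline is mg sin 38.66° = 87.457 N and the normal force is N = mg cos 38.66° = 109.322 N.
Friction up the slope is f = μN = 0.26 × 109.322 = 28.424 N, so the net downslope force is 87.457 − 28.424 = 59.033 N and a = 59.033 / 14 = 4.2166 m/s².
Starting from rest over a distance of 8.3 m, v² = 2aL = 2 × 4.2166 × 8.3 = 69.9956, so v = 8.3663 m/s.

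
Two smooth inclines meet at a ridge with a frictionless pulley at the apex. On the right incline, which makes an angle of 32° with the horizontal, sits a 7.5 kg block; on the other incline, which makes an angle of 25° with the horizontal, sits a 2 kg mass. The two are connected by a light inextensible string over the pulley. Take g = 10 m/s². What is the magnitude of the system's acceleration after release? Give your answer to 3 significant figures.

Resolve each weight along its own incline: the 7.5 kg mass has component 7.5 × 10 × sin 32° = 39.744 N down its slope, and the 2 kg mass has 2 × 10 × sin 25° = 8.452 N down its slope.
The 7.5 kg side's 39.744 N exceeds the other side's 8.452 N, so that mass slides down and the 2 kg mass slides up. Taking that direction as positive, Newton's second law for the whole system gives 39.744 − 8.452 = (7.5 + 2) a, so a = 31.292 / 9.5 = 3.2939 m/s².

3.29 m/s²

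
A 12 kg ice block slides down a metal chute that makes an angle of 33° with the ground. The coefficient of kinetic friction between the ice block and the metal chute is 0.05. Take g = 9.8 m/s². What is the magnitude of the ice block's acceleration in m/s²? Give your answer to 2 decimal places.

Resolving the weight along the incline: the component pulling the ice block down the slope is mg sin 33° = 12 × 9.8 × 0.5446 = 64.045 N, and the normal force is N = mg cos 33° = 12 × 9.8 × 0.8387 = 98.631 N.
Kinetic friction acts up the slope with magnitude f = μN = 0.05 × 98.631 = 4.932 N.
Net force along the incline is 64.045 − 4.932 = 59.113 N, so a = 59.113 / 12 = 4.9261 m/s².

4.93 m/s²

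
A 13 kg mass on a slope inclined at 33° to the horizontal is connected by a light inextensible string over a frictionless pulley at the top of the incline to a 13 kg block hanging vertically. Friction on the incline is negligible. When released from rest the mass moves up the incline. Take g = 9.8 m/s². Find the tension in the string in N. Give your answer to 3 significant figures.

For the mass on the incline: the weight component along the slope is m₁g sin 33° = 13 × 9.8 × 0.5446 = 69.382 N and the normal force is N = m₁g cos 33° = 106.847 N.
Newton's second law for the mass (up-slope positive): T − 69.382 = 13 a. For the hanging block (downward positive): 13 × 9.8 − T = 13 a.
Adding the two equations eliminates T: 58.018 = 26 a, so a = 2.2315 m/s².
Then from the hanging block's equation, T = 13 × (9.8 − 2.2315) = 98.391 N.

98.4 N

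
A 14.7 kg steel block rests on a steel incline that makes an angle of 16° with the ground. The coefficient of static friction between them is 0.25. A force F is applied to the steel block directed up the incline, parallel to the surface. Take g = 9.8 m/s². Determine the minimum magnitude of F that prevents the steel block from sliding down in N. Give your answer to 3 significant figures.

The normal force is N = mg cos 16° = 138.479 N. With F at its minimum the steel block is on the verge of sliding down, so static friction is at its maximum μ_s N = 0.25 × 138.479 = 34.620 N and acts up the slope.
Equilibrium along the incline: F + μ_s N = mg sin 16°, so F = 39.708 − 34.620 = 5.088 N.

5.09 N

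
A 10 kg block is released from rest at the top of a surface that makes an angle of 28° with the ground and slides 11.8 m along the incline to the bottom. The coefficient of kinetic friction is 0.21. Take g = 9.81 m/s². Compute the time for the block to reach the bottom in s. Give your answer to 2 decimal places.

2.91 s

The weight component along the incline is mg sin 28° = 46.055 N and the normal force is N = mg cos 28° = 86.617 N.
Friction up the slope is f = μN = 0.21 × 86.617 = 18.190 N, so the net downslope force is 46.055 − 18.190 = 27.865 N and a = 27.865 / 10 = 2.7865 m/s².
Starting from rest, L = ½at², so t = √(2L/a) = √(2 × 11.8 / 2.7865) = 2.9102 s.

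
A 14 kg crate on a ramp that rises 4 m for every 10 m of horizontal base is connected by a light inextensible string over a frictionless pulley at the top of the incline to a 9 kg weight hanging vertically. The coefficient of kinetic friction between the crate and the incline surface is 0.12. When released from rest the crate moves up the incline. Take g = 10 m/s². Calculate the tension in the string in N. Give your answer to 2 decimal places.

81.23 N

For the crate on the incline: the weight component along the slope is m₁g sin 21.80° = 14 × 10 × 0.3714 = 51.996 N and the normal force is N = m₁g cos 21.80° = 129.987 N.
Kinetic friction opposes the crate's motion up the incline: f = μN = 0.12 × 129.987 = 15.598 N acting down the slope.
Newton's second law for the crate (up-slope positive): T − 51.996 − 15.598 = 14 a. For the hanging weight (downward positive): 9 × 10 − T = 9 a.
Adding the two equations eliminates T: 22.406 = 23 a, so a = 0.9742 m/s².
Then from the hanging weight's equation, T = 9 × (10 − 0.9742) = 81.232 N.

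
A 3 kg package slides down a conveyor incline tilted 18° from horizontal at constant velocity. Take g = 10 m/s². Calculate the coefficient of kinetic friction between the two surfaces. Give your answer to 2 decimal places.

At constant velocity the net force along the incline is zero: mg sin 18° = μ mg cos 18°.
So μ = tan 18° = 0.3090 / 0.9511 = 0.3249.

0.32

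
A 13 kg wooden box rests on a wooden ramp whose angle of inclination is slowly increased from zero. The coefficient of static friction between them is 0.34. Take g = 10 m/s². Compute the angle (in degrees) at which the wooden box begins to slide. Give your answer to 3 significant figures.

18.8°

At the threshold of sliding, static friction is at its maximum μ_s N and exactly balances the weight component along the incline: mg sin θ = μ_s mg cos θ.
Hence tan θ = μ_s = 0.34, so θ = arctan(0.34) = 18.7780°.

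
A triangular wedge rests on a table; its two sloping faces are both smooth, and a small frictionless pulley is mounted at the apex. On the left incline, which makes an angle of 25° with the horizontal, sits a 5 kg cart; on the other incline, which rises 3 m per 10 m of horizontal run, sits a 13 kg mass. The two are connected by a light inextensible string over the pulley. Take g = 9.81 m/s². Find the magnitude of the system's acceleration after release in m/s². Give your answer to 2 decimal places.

0.88 m/s²

Resolve each weight along its own incline: the 5 kg mass has component 5 × 9.81 × sin 25° = 20.729 N down its slope, and the 13 kg mass has 13 × 9.81 × sin 16.70° = 36.645 N down its slope.
The 13 kg side's 36.645 N exceeds the other side's 20.729 N, so that mass slides down and the 5 kg mass slides up. Taking that direction as positive, Newton's second law for the whole system gives 36.645 − 20.729 = (5 + 13) a, so a = 15.916 / 18 = 0.8842 m/s².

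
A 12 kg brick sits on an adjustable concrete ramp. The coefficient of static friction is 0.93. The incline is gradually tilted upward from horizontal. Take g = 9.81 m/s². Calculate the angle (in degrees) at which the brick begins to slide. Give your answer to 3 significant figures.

42.9°

At the threshold of sliding, static friction is at its maximum μ_s N and exactly balances the weight component along the incline: mg sin θ = μ_s mg cos θ.
Hence tan θ = μ_s = 0.93, so θ = arctan(0.93) = 42.9228°.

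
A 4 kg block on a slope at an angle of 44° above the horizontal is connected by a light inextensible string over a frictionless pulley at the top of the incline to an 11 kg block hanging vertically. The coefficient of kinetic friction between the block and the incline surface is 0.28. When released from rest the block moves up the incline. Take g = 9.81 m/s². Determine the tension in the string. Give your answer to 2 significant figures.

55 N

For the block on the incline: the weight component along the slope is m₁g sin 44° = 4 × 9.81 × 0.6947 = 27.260 N and the normal force is N = m₁g cos 44° = 28.227 N.
Kinetic friction opposes the block's motion up the incline: f = μN = 0.28 × 28.227 = 7.904 N acting down the slope.
Newton's second law for the block (up-slope positive): T − 27.260 − 7.904 = 4 a. For the hanging block (downward positive): 11 × 9.81 − T = 11 a.
Adding the two equations eliminates T: 72.746 = 15 a, so a = 4.8497 m/s².
Then from the hanging block's equation, T = 11 × (9.81 − 4.8497) = 54.563 N.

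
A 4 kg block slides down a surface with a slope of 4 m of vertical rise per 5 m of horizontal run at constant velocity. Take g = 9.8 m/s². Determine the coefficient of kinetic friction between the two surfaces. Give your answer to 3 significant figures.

At constant velocity the net force along the incline is zero: mg sin 38.66° = μ mg cos 38.66°.
So μ = tan 38.66° = 0.6247 / 0.7809 = 0.8000.

0.800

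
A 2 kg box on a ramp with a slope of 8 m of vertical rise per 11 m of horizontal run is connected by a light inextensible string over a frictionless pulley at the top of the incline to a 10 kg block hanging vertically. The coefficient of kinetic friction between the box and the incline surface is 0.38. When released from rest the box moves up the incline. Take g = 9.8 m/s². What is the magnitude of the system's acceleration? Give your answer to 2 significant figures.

For the box on the incline: the weight component along the slope is m₁g sin 36.03° = 2 × 9.8 × 0.5882 = 11.529 N and the normal force is N = m₁g cos 36.03° = 15.851 N.
Kinetic friction opposes the box's motion up the incline: f = μN = 0.38 × 15.851 = 6.023 N acting down the slope.
Newton's second law for the box (up-slope positive): T − 11.529 − 6.023 = 2 a. For the hanging block (downward positive): 10 × 9.8 − T = 10 a.
Adding the two equations eliminates T: 80.448 = 12 a, so a = 6.7040 m/s².

6.7 m/s²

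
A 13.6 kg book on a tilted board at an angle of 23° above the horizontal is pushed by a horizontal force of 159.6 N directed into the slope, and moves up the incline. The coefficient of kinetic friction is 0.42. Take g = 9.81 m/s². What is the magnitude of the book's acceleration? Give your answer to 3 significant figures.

The horizontal push has components F cos 23° = 159.6 × 0.9205 = 146.912 N up the incline and F sin 23° = 159.6 × 0.3907 = 62.356 N pressing into the surface.
The normal force is therefore N = mg cos 23° + F sin 23° = 122.809 + 62.356 = 185.165 N, and kinetic friction down the slope is μN = 0.42 × 185.165 = 77.769 N.
Along the incline: F cos 23° − mg sin 23° − μN = ma, so 146.912 − 52.126 − 77.769 = 13.6 a, giving a = 1.2512 m/s².

1.25 m/s²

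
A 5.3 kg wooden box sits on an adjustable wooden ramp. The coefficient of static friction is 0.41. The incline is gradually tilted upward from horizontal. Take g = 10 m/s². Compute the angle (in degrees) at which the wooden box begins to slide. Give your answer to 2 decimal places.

22.29°

At the threshold of sliding, static friction is at its maximum μ_s N and exactly balances the weight component along the incline: mg sin θ = μ_s mg cos θ.
Hence tan θ = μ_s = 0.41, so θ = arctan(0.41) = 22.2936°.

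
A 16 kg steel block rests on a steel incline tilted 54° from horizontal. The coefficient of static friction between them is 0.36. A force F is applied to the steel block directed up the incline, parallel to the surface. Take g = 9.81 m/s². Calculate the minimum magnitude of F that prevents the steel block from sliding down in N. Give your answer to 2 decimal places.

93.77 N

The normal force is N = mg cos 54° = 92.259 N. With F at its minimum the steel block is on the verge of sliding down, so static friction is at its maximum μ_s N = 0.36 × 92.259 = 33.213 N and acts up the slope.
Equilibrium along the incline: F + μ_s N = mg sin 54°, so F = 126.983 − 33.213 = 93.770 N.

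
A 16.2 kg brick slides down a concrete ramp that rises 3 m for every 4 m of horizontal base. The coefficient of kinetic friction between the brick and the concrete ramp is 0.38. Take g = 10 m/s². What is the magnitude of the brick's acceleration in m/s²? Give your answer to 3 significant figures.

Resolving the weight along the incline: the component pulling the brick down the slope is mg sin 36.87° = 16.2 × 10 × 0.6000 = 97.200 N, and the normal force is N = mg cos 36.87° = 16.2 × 10 × 0.8000 = 129.600 N.
Kinetic friction acts up the slope with magnitude f = μN = 0.38 × 129.600 = 49.248 N.
Net force along the incline is 97.200 − 49.248 = 47.952 N, so a = 47.952 / 16.2 = 2.9600 m/s².

2.96 m/s²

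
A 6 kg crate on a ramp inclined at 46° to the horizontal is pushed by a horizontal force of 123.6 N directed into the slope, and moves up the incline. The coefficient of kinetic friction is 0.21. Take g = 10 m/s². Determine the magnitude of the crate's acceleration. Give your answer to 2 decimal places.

2.55 m/s²

The horizontal push has components F cos 46° = 123.6 × 0.6947 = 85.865 N up the incline and F sin 46° = 123.6 × 0.7193 = 88.905 N pressing into the surface.
The normal force is therefore N = mg cos 46° + F sin 46° = 41.682 + 88.905 = 130.587 N, and kinetic friction down the slope is μN = 0.21 × 130.587 = 27.423 N.
Along the incline: F cos 46° − mg sin 46° − μN = ma, so 85.865 − 43.158 − 27.423 = 6 a, giving a = 2.5473 m/s².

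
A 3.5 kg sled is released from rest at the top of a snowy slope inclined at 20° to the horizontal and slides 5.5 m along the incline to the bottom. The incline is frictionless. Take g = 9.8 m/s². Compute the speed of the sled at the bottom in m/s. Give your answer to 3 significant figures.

The weight component along the incline is mg sin 20° = 11.731 N and the normal force is N = mg cos 20° = 32.231 N.
With no friction, a = g sin 20° = 3.3518 m/s².
Starting from rest over a distance of 5.5 m, v² = 2aL = 2 × 3.3518 × 5.5 = 36.8698, so v = 6.0721 m/s.

6.07 m/s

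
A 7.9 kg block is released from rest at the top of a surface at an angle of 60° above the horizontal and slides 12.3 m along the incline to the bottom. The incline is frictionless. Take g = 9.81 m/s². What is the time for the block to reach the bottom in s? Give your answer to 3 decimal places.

1.702 s

The weight component along the incline is mg sin 60° = 67.116 N and the normal force is N = mg cos 60° = 38.750 N.
With no friction, a = g sin 60° = 8.4957 m/s².
Starting from rest, L = ½at², so t = √(2L/a) = √(2 × 12.3 / 8.4957) = 1.7016 s.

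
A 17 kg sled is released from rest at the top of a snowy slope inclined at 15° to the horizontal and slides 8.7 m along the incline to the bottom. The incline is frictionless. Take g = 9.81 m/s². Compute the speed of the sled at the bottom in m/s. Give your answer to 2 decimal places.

The weight component along the incline is mg sin 15° = 43.163 N and the normal force is N = mg cos 15° = 161.087 N.
With no friction, a = g sin 15° = 2.5390 m/s².
Starting from rest over a distance of 8.7 m, v² = 2aL = 2 × 2.5390 × 8.7 = 44.1786, so v = 6.6467 m/s.

6.65 m/s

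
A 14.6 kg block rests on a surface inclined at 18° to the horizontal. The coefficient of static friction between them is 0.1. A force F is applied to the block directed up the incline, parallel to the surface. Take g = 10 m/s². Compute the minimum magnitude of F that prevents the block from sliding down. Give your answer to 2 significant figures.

The normal force is N = mg cos 18° = 138.854 N. With F at its minimum the block is on the verge of sliding down, so static friction is at its maximum μ_s N = 0.1 × 138.854 = 13.885 N and acts up the slope.
Equilibrium along the incline: F + μ_s N = mg sin 18°, so F = 45.116 − 13.885 = 31.231 N.

31 N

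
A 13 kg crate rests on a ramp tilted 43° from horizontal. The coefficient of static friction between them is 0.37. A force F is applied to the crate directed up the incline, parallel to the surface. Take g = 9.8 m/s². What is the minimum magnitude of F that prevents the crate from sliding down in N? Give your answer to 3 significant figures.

The normal force is N = mg cos 43° = 93.174 N. With F at its minimum the crate is on the verge of sliding down, so static friction is at its maximum μ_s N = 0.37 × 93.174 = 34.474 N and acts up the slope.
Equilibrium along the incline: F + μ_s N = mg sin 43°, so F = 86.887 − 34.474 = 52.413 N.

52.4 N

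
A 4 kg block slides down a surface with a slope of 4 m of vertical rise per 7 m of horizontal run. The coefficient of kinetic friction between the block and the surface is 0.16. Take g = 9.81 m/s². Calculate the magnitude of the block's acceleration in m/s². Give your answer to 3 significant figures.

Resolving the weight along the incline: the component pulling the block down the slope is mg sin 29.74° = 4 × 9.81 × 0.4961 = 19.467 N, and the normal force is N = mg cos 29.74° = 4 × 9.81 × 0.8682 = 34.068 N.
Kinetic friction acts up the slope with magnitude f = μN = 0.16 × 34.068 = 5.451 N.
Net force along the incline is 19.467 − 5.451 = 14.016 N, so a = 14.016 / 4 = 3.5040 m/s².

3.50 m/s²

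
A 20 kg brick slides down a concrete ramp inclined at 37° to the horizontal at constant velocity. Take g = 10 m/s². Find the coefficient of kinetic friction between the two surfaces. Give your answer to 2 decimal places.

0.75

At constant velocity the net force along the incline is zero: mg sin 37° = μ mg cos 37°.
So μ = tan 37° = 0.6018 / 0.7986 = 0.7536.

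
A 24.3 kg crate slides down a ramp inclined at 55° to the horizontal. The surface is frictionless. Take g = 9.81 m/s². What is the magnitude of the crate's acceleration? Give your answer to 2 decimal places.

8.04 m/s²

Resolving the weight along the incline: the component pulling the crate down the slope is mg sin 55° = 24.3 × 9.81 × 0.8192 = 195.283 N, and the normal force is N = mg cos 55° = 24.3 × 9.81 × 0.5736 = 136.736 N.
With no friction the net force along the incline is 195.283 N, so a = g sin 55° = 195.283 / 24.3 = 8.0363 m/s².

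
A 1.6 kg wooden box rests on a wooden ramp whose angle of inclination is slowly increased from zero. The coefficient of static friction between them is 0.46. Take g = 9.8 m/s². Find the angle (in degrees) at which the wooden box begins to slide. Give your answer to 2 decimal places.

24.70°

At the threshold of sliding, static friction is at its maximum μ_s N and exactly balances the weight component along the incline: mg sin θ = μ_s mg cos θ.
Hence tan θ = μ_s = 0.46, so θ = arctan(0.46) = 24.7024°.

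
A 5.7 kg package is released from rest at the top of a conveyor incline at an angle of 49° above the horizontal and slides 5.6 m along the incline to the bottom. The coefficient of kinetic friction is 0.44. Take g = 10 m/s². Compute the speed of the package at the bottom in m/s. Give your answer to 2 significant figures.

The weight component along the incline is mg sin 49° = 43.018 N and the normal force is N = mg cos 49° = 37.395 N.
Friction up the slope is f = μN = 0.44 × 37.395 = 16.454 N, so the net downslope force is 43.018 − 16.454 = 26.564 N and a = 26.564 / 5.7 = 4.6604 m/s².
Starting from rest over a distance of 5.6 m, v² = 2aL = 2 × 4.6604 × 5.6 = 52.1965, so v = 7.2247 m/s.

7.2 m/s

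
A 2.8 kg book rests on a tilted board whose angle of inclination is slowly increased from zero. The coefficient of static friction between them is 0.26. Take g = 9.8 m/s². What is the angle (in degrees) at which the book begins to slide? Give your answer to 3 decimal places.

14.574°

At the threshold of sliding, static friction is at its maximum μ_s N and exactly balances the weight component along the incline: mg sin θ = μ_s mg cos θ.
Hence tan θ = μ_s = 0.26, so θ = arctan(0.26) = 14.5742°.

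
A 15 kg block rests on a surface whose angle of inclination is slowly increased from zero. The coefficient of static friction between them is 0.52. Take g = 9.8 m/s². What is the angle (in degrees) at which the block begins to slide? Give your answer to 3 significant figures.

27.5°

At the threshold of sliding, static friction is at its maximum μ_s N and exactly balances the weight component along the incline: mg sin θ = μ_s mg cos θ.
Hence tan θ = μ_s = 0.52, so θ = arctan(0.52) = 27.4744°.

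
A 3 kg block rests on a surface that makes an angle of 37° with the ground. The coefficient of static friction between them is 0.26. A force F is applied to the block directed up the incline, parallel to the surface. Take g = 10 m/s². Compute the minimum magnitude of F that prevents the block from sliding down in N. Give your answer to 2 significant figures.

The normal force is N = mg cos 37° = 23.959 N. With F at its minimum the block is on the verge of sliding down, so static friction is at its maximum μ_s N = 0.26 × 23.959 = 6.229 N and acts up the slope.
Equilibrium along the incline: F + μ_s N = mg sin 37°, so F = 18.054 − 6.229 = 11.825 N.

12 N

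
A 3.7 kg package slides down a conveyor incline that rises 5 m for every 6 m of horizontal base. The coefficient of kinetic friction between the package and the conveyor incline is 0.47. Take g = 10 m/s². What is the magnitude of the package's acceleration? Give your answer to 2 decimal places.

Resolving the weight along the incline: the component pulling the package down the slope is mg sin 39.81° = 3.7 × 10 × 0.6402 = 23.687 N, and the normal force is N = mg cos 39.81° = 3.7 × 10 × 0.7682 = 28.423 N.
Kinetic friction acts up the slope with magnitude f = μN = 0.47 × 28.423 = 13.359 N.
Net force along the incline is 23.687 − 13.359 = 10.328 N, so a = 10.328 / 3.7 = 2.7914 m/s².

2.79 m/s²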